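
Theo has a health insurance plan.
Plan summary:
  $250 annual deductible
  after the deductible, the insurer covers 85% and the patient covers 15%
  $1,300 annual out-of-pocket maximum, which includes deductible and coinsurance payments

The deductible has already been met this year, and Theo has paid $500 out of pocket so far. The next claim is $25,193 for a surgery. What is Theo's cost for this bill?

The deductible is already satisfied, so the full bill goes to coinsurance.
15% of $25,193 = $3,778.95 falls to the patient.
Adding $3,778.95 to the $500 already spent would give $4,278.95, which exceeds the $1,300 cap; the patient pays just $1,300 − $500 = $800.

$800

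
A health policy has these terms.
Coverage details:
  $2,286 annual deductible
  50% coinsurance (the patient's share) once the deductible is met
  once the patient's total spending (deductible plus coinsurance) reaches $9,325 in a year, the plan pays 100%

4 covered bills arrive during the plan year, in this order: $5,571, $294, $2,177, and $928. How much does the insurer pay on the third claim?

$1,088.50

Claim 1 ($5,571): $2,286 finishes the deductible; $3,285 goes to coinsurance; 50% of $3,285 = $1,642.50. Cost to patient: $3,928.50. OOP to date $3,928.50. Insurer: $5,571 − $3,928.50 = $1,642.50.
Claim 2 ($294): deductible met; 50% of $294 = $147. Cost to patient: $147. OOP to date $4,075.50. Plan pays $294 − $147 = $147.
Claim 3 ($2,177): deductible already satisfied, so patient's share is 50% × $2,177 = $1,088.50. Cost to patient: $1,088.50. OOP to date $5,164. Insurer: $2,177 − $1,088.50 = $1,088.50.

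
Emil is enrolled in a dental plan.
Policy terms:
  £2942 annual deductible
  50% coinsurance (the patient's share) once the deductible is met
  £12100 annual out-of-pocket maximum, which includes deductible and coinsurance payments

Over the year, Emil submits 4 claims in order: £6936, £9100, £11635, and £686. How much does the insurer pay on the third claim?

£9024

Claim 1 — £6936: £2942 to deductible, leaving £3994; patient's 50% is £1997. Patient pays £4939; OOP now £4939. Insurer: £6936 − £4939 = £1997.
Claim 2 — £9100: 50% coinsurance on £9100 = £4550. Patient owes £4550 (running OOP £9489). Insurer: £9100 − £4550 = £4550.
Claim 3 — £11635: 50% coinsurance on £11635 = £5817.50. Adding that to £9489 gives £15306.50, past the £12100 cap; patient pays only £12100 − £9489 = £2611. Insurer: £11635 − £2611 = £9024.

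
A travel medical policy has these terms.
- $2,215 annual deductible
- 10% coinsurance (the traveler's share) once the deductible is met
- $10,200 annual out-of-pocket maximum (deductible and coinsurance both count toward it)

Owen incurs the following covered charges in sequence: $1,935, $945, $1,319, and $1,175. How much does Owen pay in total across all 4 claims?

$2,530.90

Claim 1 ($1,935): fully absorbed by the deductible. Traveler owes $1,935 (running OOP $1,935).
Claim 2 ($945): $280 to deductible, leaving $665; coinsurance $665 × 10% = $66.50. Traveler pays $346.50; OOP now $2,281.50.
Claim 3 ($1,319): deductible met; 10% of $1,319 = $131.90. Traveler pays $131.90; OOP now $2,413.40.
Claim 4 ($1,175): deductible met; 10% of $1,175 = $117.50. Traveler pays $117.50; OOP now $2,530.90.
Summing the traveler's payments: $1,935 + $346.50 + $131.90 + $117.50 = $2,530.90.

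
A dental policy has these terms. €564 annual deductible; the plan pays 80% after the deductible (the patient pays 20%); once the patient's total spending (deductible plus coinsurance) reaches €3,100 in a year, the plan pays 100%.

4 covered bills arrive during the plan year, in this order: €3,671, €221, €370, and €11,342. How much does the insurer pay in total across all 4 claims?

€12,504

Claim 1 — €3,671: €564 finishes the deductible; €3,107 goes to coinsurance; patient's 20% is €621.40. Cost to patient: €1,185.40. OOP to date €1,185.40. Plan pays €3,671 − €1,185.40 = €2,485.60.
Claim 2 — €221: deductible met; 20% of €221 = €44.20. Patient owes €44.20 (running OOP €1,229.60). Insurer: €221 − €44.20 = €176.80.
Claim 3 — €370: deductible already satisfied, so patient's share is 20% × €370 = €74. Patient owes €74 (running OOP €1,303.60). Plan pays €370 − €74 = €296.
Claim 4 — €11,342: deductible already satisfied, so patient's share is 20% × €11,342 = €2,268.40. That would push OOP to €3,572, over the €3,100 cap, so patient pays €3,100 − €1,303.60 = €1,796.40. Plan pays €11,342 − €1,796.40 = €9,545.60.
Insurer total = bills − patient's total = €15,604 − €3,100 = €12,504.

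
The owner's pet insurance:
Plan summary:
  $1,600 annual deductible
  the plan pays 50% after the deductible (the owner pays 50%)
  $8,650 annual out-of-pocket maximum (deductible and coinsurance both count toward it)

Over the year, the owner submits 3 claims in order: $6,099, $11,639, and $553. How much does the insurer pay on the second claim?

$6,838.50

#1 ($6,099): $1,600 finishes the deductible; $4,499 goes to coinsurance; coinsurance $4,499 × 50% = $2,249.50. Cost to owner: $3,849.50. OOP to date $3,849.50. Plan pays $6,099 − $3,849.50 = $2,249.50.
#2 ($11,639): deductible met; 50% of $11,639 = $5,819.50. Adding that to $3,849.50 gives $9,669, past the $8,650 cap; owner pays only $8,650 − $3,849.50 = $4,800.50. Plan pays $11,639 − $4,800.50 = $6,838.50.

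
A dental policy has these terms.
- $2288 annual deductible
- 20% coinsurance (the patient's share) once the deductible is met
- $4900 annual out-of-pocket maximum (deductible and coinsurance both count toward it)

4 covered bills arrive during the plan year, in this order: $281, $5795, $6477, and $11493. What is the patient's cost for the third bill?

#1 ($281): fully absorbed by the deductible. Cost to patient: $281. OOP to date $281.
#2 ($5795): $2007 to deductible, leaving $3788; patient's 20% is $757.60. Patient owes $2764.60 (running OOP $3045.60).
#3 ($6477): 20% coinsurance on $6477 = $1295.40. Patient owes $1295.40 (running OOP $4341).

$1295.40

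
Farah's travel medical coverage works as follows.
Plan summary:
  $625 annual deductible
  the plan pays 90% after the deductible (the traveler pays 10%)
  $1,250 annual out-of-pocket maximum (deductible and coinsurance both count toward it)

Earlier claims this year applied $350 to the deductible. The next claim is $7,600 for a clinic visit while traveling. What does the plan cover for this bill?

Deductible still to meet: $625 − $350 = $275.
That leaves $7,600 − $275 = $7,325 for coinsurance.
Traveler's 10% share of $7,325 is $732.50.
That puts the traveler's cost at $275 + $732.50 = $1,007.50 before any cap.
Adding $1,007.50 to the $350 already spent would give $1,357.50, which exceeds the $1,250 cap; the traveler pays just $1,250 − $350 = $900.
The plan picks up $7,600 − $900 = $6,700.

$6,700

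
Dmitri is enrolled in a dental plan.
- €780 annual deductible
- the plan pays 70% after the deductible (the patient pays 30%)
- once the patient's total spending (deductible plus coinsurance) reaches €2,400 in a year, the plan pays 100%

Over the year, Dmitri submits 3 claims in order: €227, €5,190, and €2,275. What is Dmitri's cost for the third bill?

Claim 1 (€227): fully absorbed by the deductible. Cost to patient: €227. OOP to date €227.
Claim 2 (€5,190): €553 finishes the deductible; €4,637 goes to coinsurance; patient's 30% is €1,391.10. Patient pays €1,944.10; OOP now €2,171.10.
Claim 3 (€2,275): deductible met; 30% of €2,275 = €682.50. OOP would hit €2,853.60 > €2,400, so the cap limits the patient to €2,400 − €2,171.10 = €228.90.

€228.90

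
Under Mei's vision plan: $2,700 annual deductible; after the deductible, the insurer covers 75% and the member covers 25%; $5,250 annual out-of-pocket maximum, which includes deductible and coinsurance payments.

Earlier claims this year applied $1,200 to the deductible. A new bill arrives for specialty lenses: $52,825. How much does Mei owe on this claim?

Deductible still to meet: $2,700 − $1,200 = $1,500.
The remaining $51,325 (= $52,825 − $1,500) moves to coinsurance.
25% of $51,325 = $12,831.25 falls to the member.
So the member owes $1,500 + $12,831.25 = $14,331.25 before any cap.
Year-to-date out-of-pocket would reach $1,200 + $14,331.25 = $15,531.25, above the $5,250 maximum, so the member pays only $5,250 − $1,200 = $4,050.

$4,050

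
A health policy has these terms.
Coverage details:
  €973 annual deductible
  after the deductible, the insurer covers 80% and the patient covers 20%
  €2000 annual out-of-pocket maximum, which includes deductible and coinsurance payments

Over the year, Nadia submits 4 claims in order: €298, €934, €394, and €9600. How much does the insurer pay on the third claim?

#1 (€298): entire amount goes to the deductible. Patient pays €298; OOP now €298. Plan pays €298 − €298 = €0.
#2 (€934): deductible takes €675, €259 remains; coinsurance €259 × 20% = €51.80. Patient pays €726.80; OOP now €1024.80. Plan pays €934 − €726.80 = €207.20.
#3 (€394): deductible met; 20% of €394 = €78.80. Cost to patient: €78.80. OOP to date €1103.60. Insurer: €394 − €78.80 = €315.20.

€315.20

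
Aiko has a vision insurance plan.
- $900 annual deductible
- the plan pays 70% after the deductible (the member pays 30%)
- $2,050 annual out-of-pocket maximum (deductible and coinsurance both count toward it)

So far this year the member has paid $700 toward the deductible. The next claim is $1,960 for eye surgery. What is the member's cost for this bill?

$728

Deductible still to meet: $900 − $700 = $200.
The remaining $1,760 (= $1,960 − $200) moves to coinsurance.
Coinsurance: $1,760 × 30% = $528.
So the member owes $200 + $528 = $728 before any cap.
Year-to-date out-of-pocket becomes $700 + $728 = $1,428, still under the $2,050 maximum, so no cap applies.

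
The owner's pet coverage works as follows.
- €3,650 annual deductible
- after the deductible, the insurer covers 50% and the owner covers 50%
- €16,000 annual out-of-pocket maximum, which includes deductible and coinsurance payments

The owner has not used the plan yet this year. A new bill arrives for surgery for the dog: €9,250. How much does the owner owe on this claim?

€6,450

Nothing has been paid toward the €3,650 deductible, so the first €3,650 of this charge is applied there.
The remaining €5,600 (= €9,250 − €3,650) moves to coinsurance.
50% of €5,600 = €2,800 falls to the owner.
That puts the owner's cost at €3,650 + €2,800 = €6,450 before any cap.
Total out-of-pocket so far would be €0 + €6,450 = €6,450, below the €16,000 cap — no reduction.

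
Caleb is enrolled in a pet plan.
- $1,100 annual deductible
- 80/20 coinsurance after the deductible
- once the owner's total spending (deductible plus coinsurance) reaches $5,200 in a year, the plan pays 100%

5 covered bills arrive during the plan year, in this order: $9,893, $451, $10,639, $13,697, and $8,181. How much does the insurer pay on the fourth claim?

$13,573.60

Bill 1, $9,893: deductible takes $1,100, $8,793 remains; 20% of $8,793 = $1,758.60. Owner pays $2,858.60; OOP now $2,858.60. Insurer: $9,893 − $2,858.60 = $7,034.40.
Bill 2, $451: 20% coinsurance on $451 = $90.20. Owner owes $90.20 (running OOP $2,948.80). Insurer: $451 − $90.20 = $360.80.
Bill 3, $10,639: 20% coinsurance on $10,639 = $2,127.80. Cost to owner: $2,127.80. OOP to date $5,076.60. Plan pays $10,639 − $2,127.80 = $8,511.20.
Bill 4, $13,697: 20% coinsurance on $13,697 = $2,739.40. That would push OOP to $7,816, over the $5,200 cap, so owner pays $5,200 − $5,076.60 = $123.40. Insurer: $13,697 − $123.40 = $13,573.60.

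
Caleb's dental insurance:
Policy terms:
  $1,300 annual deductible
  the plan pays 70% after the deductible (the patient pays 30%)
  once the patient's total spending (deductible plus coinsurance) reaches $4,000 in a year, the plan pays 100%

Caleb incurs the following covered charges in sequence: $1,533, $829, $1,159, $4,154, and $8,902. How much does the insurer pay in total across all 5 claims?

$12,577

#1 ($1,533): deductible takes $1,300, $233 remains; 30% of $233 = $69.90. Cost to patient: $1,369.90. OOP to date $1,369.90. Plan pays $1,533 − $1,369.90 = $163.10.
#2 ($829): deductible met; 30% of $829 = $248.70. Cost to patient: $248.70. OOP to date $1,618.60. Insurer: $829 − $248.70 = $580.30.
#3 ($1,159): deductible already satisfied, so patient's share is 30% × $1,159 = $347.70. Cost to patient: $347.70. OOP to date $1,966.30. Insurer: $1,159 − $347.70 = $811.30.
#4 ($4,154): 30% coinsurance on $4,154 = $1,246.20. Patient pays $1,246.20; OOP now $3,212.50. Plan pays $4,154 − $1,246.20 = $2,907.80.
#5 ($8,902): 30% coinsurance on $8,902 = $2,670.60. That would push OOP to $5,883.10, over the $4,000 cap, so patient pays $4,000 − $3,212.50 = $787.50. Plan pays $8,902 − $787.50 = $8,114.50.
Insurer total = bills − patient's total = $16,577 − $4,000 = $12,577.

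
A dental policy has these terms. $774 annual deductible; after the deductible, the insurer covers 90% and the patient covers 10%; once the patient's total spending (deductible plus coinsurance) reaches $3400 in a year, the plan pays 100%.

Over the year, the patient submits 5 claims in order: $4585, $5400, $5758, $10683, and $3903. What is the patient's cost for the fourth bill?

#1 ($4585): $774 finishes the deductible; $3811 goes to coinsurance; patient's 10% is $381.10. Patient pays $1155.10; OOP now $1155.10.
#2 ($5400): deductible already satisfied, so patient's share is 10% × $5400 = $540. Patient pays $540; OOP now $1695.10.
#3 ($5758): 10% coinsurance on $5758 = $575.80. Cost to patient: $575.80. OOP to date $2270.90.
#4 ($10683): 10% coinsurance on $10683 = $1068.30. Patient owes $1068.30 (running OOP $3339.20).

$1068.30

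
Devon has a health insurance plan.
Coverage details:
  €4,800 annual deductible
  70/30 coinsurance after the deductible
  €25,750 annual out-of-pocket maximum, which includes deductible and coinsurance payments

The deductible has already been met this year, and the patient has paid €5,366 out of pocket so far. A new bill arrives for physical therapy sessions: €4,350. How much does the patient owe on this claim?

€1,305

The deductible is already satisfied, so the full bill goes to coinsurance.
Coinsurance: €4,350 × 30% = €1,305.
Year-to-date out-of-pocket becomes €5,366 + €1,305 = €6,671, still under the €25,750 maximum, so no cap applies.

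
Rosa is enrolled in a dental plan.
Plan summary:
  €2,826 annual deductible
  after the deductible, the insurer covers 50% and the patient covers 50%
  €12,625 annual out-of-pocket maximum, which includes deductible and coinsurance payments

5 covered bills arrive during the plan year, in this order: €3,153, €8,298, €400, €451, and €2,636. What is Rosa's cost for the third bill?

€200

Bill 1, €3,153: deductible takes €2,826, €327 remains; 50% of €327 = €163.50. Patient owes €2,989.50 (running OOP €2,989.50).
Bill 2, €8,298: deductible met; 50% of €8,298 = €4,149. Patient owes €4,149 (running OOP €7,138.50).
Bill 3, €400: 50% coinsurance on €400 = €200. Patient owes €200 (running OOP €7,338.50).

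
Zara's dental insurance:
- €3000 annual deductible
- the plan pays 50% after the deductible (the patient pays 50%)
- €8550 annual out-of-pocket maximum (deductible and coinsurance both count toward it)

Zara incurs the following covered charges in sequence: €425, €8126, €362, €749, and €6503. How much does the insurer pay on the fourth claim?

€374.50

Claim 1 (€425): fully absorbed by the deductible. Patient owes €425 (running OOP €425). Insurer: €425 − €425 = €0.
Claim 2 (€8126): €2575 to deductible, leaving €5551; coinsurance €5551 × 50% = €2775.50. Cost to patient: €5350.50. OOP to date €5775.50. Plan pays €8126 − €5350.50 = €2775.50.
Claim 3 (€362): deductible already satisfied, so patient's share is 50% × €362 = €181. Patient owes €181 (running OOP €5956.50). Plan pays €362 − €181 = €181.
Claim 4 (€749): 50% coinsurance on €749 = €374.50. Patient pays €374.50; OOP now €6331. Plan pays €749 − €374.50 = €374.50.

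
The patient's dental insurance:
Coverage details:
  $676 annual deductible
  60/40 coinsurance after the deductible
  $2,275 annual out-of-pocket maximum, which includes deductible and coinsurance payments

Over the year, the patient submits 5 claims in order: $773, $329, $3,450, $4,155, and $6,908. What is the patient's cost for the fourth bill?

#1 ($773): deductible takes $676, $97 remains; coinsurance $97 × 40% = $38.80. Patient owes $714.80 (running OOP $714.80).
#2 ($329): 40% coinsurance on $329 = $131.60. Patient pays $131.60; OOP now $846.40.
#3 ($3,450): deductible already satisfied, so patient's share is 40% × $3,450 = $1,380. Patient pays $1,380; OOP now $2,226.40.
#4 ($4,155): 40% coinsurance on $4,155 = $1,662. OOP would hit $3,888.40 > $2,275, so the cap limits the patient to $2,275 − $2,226.40 = $48.60.

$48.60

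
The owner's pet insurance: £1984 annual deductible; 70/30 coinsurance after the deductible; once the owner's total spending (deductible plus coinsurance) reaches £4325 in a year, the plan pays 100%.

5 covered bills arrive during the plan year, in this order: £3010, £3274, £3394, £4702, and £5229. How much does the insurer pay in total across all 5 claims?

£15284

#1 (£3010): £1984 finishes the deductible; £1026 goes to coinsurance; owner's 30% is £307.80. Owner pays £2291.80; OOP now £2291.80. Insurer: £3010 − £2291.80 = £718.20.
#2 (£3274): deductible met; 30% of £3274 = £982.20. Owner pays £982.20; OOP now £3274. Plan pays £3274 − £982.20 = £2291.80.
#3 (£3394): deductible already satisfied, so owner's share is 30% × £3394 = £1018.20. Cost to owner: £1018.20. OOP to date £4292.20. Insurer: £3394 − £1018.20 = £2375.80.
#4 (£4702): 30% coinsurance on £4702 = £1410.60. Adding that to £4292.20 gives £5702.80, past the £4325 cap; owner pays only £4325 − £4292.20 = £32.80. Insurer: £4702 − £32.80 = £4669.20.
#5 (£5229): deductible met; 30% of £5229 = £1568.70. That would push OOP to £5893.70, over the £4325 cap, so owner pays £4325 − £4325 = £0. Insurer: £5229 − £0 = £5229.
Insurer total = bills − owner's total = £19609 − £4325 = £15284.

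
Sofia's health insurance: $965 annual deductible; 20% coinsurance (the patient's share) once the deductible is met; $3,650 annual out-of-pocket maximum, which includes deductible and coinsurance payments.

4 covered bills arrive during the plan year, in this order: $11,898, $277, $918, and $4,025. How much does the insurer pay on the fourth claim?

Bill 1, $11,898: $965 finishes the deductible; $10,933 goes to coinsurance; 20% of $10,933 = $2,186.60. Cost to patient: $3,151.60. OOP to date $3,151.60. Insurer: $11,898 − $3,151.60 = $8,746.40.
Bill 2, $277: deductible met; 20% of $277 = $55.40. Cost to patient: $55.40. OOP to date $3,207. Plan pays $277 − $55.40 = $221.60.
Bill 3, $918: deductible met; 20% of $918 = $183.60. Patient pays $183.60; OOP now $3,390.60. Plan pays $918 − $183.60 = $734.40.
Bill 4, $4,025: deductible already satisfied, so patient's share is 20% × $4,025 = $805. That would push OOP to $4,195.60, over the $3,650 cap, so patient pays $3,650 − $3,390.60 = $259.40. Insurer: $4,025 − $259.40 = $3,765.60.

$3,765.60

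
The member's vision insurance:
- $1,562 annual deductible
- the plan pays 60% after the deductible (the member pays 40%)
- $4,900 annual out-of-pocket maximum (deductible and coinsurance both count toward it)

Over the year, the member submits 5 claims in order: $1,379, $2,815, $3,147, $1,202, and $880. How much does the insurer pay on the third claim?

Bill 1, $1,379: fully absorbed by the deductible. Member pays $1,379; OOP now $1,379. Plan pays $1,379 − $1,379 = $0.
Bill 2, $2,815: $183 to deductible, leaving $2,632; member's 40% is $1,052.80. Member pays $1,235.80; OOP now $2,614.80. Insurer: $2,815 − $1,235.80 = $1,579.20.
Bill 3, $3,147: 40% coinsurance on $3,147 = $1,258.80. Member owes $1,258.80 (running OOP $3,873.60). Insurer: $3,147 − $1,258.80 = $1,888.20.

$1,888.20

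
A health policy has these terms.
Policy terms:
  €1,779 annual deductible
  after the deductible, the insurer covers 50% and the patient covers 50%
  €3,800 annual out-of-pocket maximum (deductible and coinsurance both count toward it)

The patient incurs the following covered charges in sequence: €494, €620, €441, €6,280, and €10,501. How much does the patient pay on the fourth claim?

Claim 1 (€494): fully absorbed by the deductible. Patient pays €494; OOP now €494.
Claim 2 (€620): entire amount goes to the deductible. Patient owes €620 (running OOP €1,114).
Claim 3 (€441): all of it applies to the deductible. Patient pays €441; OOP now €1,555.
Claim 4 (€6,280): deductible takes €224, €6,056 remains; coinsurance €6,056 × 50% = €3,028. Together that's €224 + €3,028 = €3,252. Adding that to €1,555 gives €4,807, past the €3,800 cap; patient pays only €3,800 − €1,555 = €2,245.

€2,245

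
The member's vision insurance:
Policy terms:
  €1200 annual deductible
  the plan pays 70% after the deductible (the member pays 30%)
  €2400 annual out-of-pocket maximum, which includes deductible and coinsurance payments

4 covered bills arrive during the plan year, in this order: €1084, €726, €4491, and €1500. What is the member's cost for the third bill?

€1017

Bill 1, €1084: fully absorbed by the deductible. Cost to member: €1084. OOP to date €1084.
Bill 2, €726: deductible takes €116, €610 remains; member's 30% is €183. Member pays €299; OOP now €1383.
Bill 3, €4491: deductible met; 30% of €4491 = €1347.30. Adding that to €1383 gives €2730.30, past the €2400 cap; member pays only €2400 − €1383 = €1017.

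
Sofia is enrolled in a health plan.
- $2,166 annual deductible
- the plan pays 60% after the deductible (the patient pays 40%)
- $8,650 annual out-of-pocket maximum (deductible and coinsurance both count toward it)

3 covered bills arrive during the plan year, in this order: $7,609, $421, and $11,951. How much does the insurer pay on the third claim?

Bill 1, $7,609: deductible takes $2,166, $5,443 remains; coinsurance $5,443 × 40% = $2,177.20. Patient pays $4,343.20; OOP now $4,343.20. Insurer: $7,609 − $4,343.20 = $3,265.80.
Bill 2, $421: deductible already satisfied, so patient's share is 40% × $421 = $168.40. Cost to patient: $168.40. OOP to date $4,511.60. Plan pays $421 − $168.40 = $252.60.
Bill 3, $11,951: 40% coinsurance on $11,951 = $4,780.40. OOP would hit $9,292 > $8,650, so the cap limits the patient to $8,650 − $4,511.60 = $4,138.40. Plan pays $11,951 − $4,138.40 = $7,812.60.

$7,812.60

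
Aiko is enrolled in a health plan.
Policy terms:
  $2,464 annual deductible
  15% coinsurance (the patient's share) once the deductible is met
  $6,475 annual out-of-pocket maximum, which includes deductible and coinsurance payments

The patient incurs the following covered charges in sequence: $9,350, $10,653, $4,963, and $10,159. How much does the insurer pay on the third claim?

$4,218.55

Bill 1, $9,350: deductible takes $2,464, $6,886 remains; coinsurance $6,886 × 15% = $1,032.90. Patient owes $3,496.90 (running OOP $3,496.90). Insurer: $9,350 − $3,496.90 = $5,853.10.
Bill 2, $10,653: 15% coinsurance on $10,653 = $1,597.95. Patient owes $1,597.95 (running OOP $5,094.85). Plan pays $10,653 − $1,597.95 = $9,055.05.
Bill 3, $4,963: deductible already satisfied, so patient's share is 15% × $4,963 = $744.45. Patient owes $744.45 (running OOP $5,839.30). Plan pays $4,963 − $744.45 = $4,218.55.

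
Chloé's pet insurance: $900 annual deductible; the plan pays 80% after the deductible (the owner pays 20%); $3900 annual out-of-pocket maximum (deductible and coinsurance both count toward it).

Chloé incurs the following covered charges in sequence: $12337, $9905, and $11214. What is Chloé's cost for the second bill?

Claim 1 — $12337: deductible takes $900, $11437 remains; 20% of $11437 = $2287.40. Cost to owner: $3187.40. OOP to date $3187.40.
Claim 2 — $9905: 20% coinsurance on $9905 = $1981. That would push OOP to $5168.40, over the $3900 cap, so owner pays $3900 − $3187.40 = $712.60.

$712.60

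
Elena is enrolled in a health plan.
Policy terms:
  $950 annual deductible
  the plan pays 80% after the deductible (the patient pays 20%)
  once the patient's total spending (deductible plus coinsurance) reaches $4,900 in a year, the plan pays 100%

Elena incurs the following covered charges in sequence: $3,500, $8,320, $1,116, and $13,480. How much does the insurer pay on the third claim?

Claim 1 ($3,500): $950 finishes the deductible; $2,550 goes to coinsurance; patient's 20% is $510. Patient owes $1,460 (running OOP $1,460). Insurer: $3,500 − $1,460 = $2,040.
Claim 2 ($8,320): deductible met; 20% of $8,320 = $1,664. Patient owes $1,664 (running OOP $3,124). Insurer: $8,320 − $1,664 = $6,656.
Claim 3 ($1,116): deductible already satisfied, so patient's share is 20% × $1,116 = $223.20. Cost to patient: $223.20. OOP to date $3,347.20. Plan pays $1,116 − $223.20 = $892.80.

$892.80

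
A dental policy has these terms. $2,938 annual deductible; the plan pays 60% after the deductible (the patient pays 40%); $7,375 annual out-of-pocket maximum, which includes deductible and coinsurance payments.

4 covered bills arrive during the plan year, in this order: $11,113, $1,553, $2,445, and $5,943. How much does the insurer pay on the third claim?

Claim 1 — $11,113: $2,938 finishes the deductible; $8,175 goes to coinsurance; patient's 40% is $3,270. Patient owes $6,208 (running OOP $6,208). Plan pays $11,113 − $6,208 = $4,905.
Claim 2 — $1,553: deductible met; 40% of $1,553 = $621.20. Patient owes $621.20 (running OOP $6,829.20). Plan pays $1,553 − $621.20 = $931.80.
Claim 3 — $2,445: deductible already satisfied, so patient's share is 40% × $2,445 = $978. OOP would hit $7,807.20 > $7,375, so the cap limits the patient to $7,375 − $6,829.20 = $545.80. Insurer: $2,445 − $545.80 = $1,899.20.

$1,899.20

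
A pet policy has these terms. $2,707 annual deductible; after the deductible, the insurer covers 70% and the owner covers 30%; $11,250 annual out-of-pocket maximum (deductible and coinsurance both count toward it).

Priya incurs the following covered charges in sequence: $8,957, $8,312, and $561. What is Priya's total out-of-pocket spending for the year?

Claim 1 ($8,957): deductible takes $2,707, $6,250 remains; owner's 30% is $1,875. Cost to owner: $4,582. OOP to date $4,582.
Claim 2 ($8,312): deductible met; 30% of $8,312 = $2,493.60. Owner owes $2,493.60 (running OOP $7,075.60).
Claim 3 ($561): deductible already satisfied, so owner's share is 30% × $561 = $168.30. Owner owes $168.30 (running OOP $7,243.90).
Summing the owner's payments: $4,582 + $2,493.60 + $168.30 = $7,243.90.

$7,243.90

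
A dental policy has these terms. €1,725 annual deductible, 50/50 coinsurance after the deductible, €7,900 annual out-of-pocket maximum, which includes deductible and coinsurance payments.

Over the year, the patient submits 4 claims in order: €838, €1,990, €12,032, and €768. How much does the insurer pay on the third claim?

Claim 1 — €838: entire amount goes to the deductible. Patient pays €838; OOP now €838. Insurer: €838 − €838 = €0.
Claim 2 — €1,990: deductible takes €887, €1,103 remains; 50% of €1,103 = €551.50. Cost to patient: €1,438.50. OOP to date €2,276.50. Plan pays €1,990 − €1,438.50 = €551.50.
Claim 3 — €12,032: deductible met; 50% of €12,032 = €6,016. That would push OOP to €8,292.50, over the €7,900 cap, so patient pays €7,900 − €2,276.50 = €5,623.50. Insurer: €12,032 − €5,623.50 = €6,408.50.

€6,408.50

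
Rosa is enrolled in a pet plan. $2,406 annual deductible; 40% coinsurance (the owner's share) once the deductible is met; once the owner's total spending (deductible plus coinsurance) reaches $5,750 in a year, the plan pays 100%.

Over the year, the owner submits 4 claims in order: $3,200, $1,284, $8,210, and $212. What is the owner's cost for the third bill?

$2,512.80

Claim 1 — $3,200: deductible takes $2,406, $794 remains; 40% of $794 = $317.60. Owner owes $2,723.60 (running OOP $2,723.60).
Claim 2 — $1,284: deductible met; 40% of $1,284 = $513.60. Owner pays $513.60; OOP now $3,237.20.
Claim 3 — $8,210: deductible already satisfied, so owner's share is 40% × $8,210 = $3,284. That would push OOP to $6,521.20, over the $5,750 cap, so owner pays $5,750 − $3,237.20 = $2,512.80.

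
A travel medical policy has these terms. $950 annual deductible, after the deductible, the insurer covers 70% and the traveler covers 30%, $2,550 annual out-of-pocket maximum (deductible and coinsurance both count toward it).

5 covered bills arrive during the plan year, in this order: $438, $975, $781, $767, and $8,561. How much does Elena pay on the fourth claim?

$230.10

Claim 1 ($438): all of it applies to the deductible. Cost to traveler: $438. OOP to date $438.
Claim 2 ($975): $512 to deductible, leaving $463; coinsurance $463 × 30% = $138.90. Cost to traveler: $650.90. OOP to date $1,088.90.
Claim 3 ($781): 30% coinsurance on $781 = $234.30. Traveler owes $234.30 (running OOP $1,323.20).
Claim 4 ($767): 30% coinsurance on $767 = $230.10. Traveler owes $230.10 (running OOP $1,553.30).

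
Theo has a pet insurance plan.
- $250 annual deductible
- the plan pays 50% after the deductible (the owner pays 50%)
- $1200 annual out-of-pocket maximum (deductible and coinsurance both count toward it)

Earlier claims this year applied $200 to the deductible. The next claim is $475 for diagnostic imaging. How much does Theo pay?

$262.50

$200 of the $250 deductible is already met, leaving $50.
After the $50 deductible portion, $475 − $50 = $425 is subject to coinsurance.
50% of $425 = $212.50 falls to the owner.
That puts the owner's cost at $50 + $212.50 = $262.50 before any cap.
Total out-of-pocket so far would be $200 + $262.50 = $462.50, below the $1200 cap — no reduction.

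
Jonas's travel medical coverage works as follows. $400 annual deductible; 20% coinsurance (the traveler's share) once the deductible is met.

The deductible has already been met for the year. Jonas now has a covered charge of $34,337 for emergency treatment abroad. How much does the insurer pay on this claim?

$27,469.60

The deductible is already satisfied, so the full bill goes to coinsurance.
Coinsurance: $34,337 × 20% = $6,867.40.
Insurer pays the balance: $34,337 − $6,867.40 = $27,469.60.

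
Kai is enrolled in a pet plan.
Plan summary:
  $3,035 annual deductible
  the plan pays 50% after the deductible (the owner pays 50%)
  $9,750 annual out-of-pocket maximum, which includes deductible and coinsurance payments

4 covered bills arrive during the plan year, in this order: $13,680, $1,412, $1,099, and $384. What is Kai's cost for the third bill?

Claim 1 — $13,680: $3,035 finishes the deductible; $10,645 goes to coinsurance; 50% of $10,645 = $5,322.50. Cost to owner: $8,357.50. OOP to date $8,357.50.
Claim 2 — $1,412: deductible met; 50% of $1,412 = $706. Owner pays $706; OOP now $9,063.50.
Claim 3 — $1,099: deductible already satisfied, so owner's share is 50% × $1,099 = $549.50. Owner owes $549.50 (running OOP $9,613).

$549.50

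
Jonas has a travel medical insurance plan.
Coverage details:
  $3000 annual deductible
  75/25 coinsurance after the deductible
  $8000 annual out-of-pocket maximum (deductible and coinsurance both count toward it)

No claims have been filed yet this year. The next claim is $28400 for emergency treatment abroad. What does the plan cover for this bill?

$20400

Nothing has been paid toward the $3000 deductible, so the first $3000 of this charge is applied there.
That leaves $28400 − $3000 = $25400 for coinsurance.
25% of $25400 = $6350 falls to the traveler.
Traveler responsibility before any cap: $3000 + $6350 = $9350.
Adding $9350 to the $0 already spent would give $9350, which exceeds the $8000 cap; the traveler pays just $8000 − $0 = $8000.
Insurer pays the balance: $28400 − $8000 = $20400.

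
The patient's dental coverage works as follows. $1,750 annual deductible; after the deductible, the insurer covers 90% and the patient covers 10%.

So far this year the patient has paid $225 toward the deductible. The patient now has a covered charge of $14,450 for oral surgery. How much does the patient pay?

$225 of the $1,750 deductible is already met, leaving $1,525.
The remaining $12,925 (= $14,450 − $1,525) moves to coinsurance.
Coinsurance: $12,925 × 10% = $1,292.50.
So the patient owes $1,525 + $1,292.50 = $2,817.50.

$2,817.50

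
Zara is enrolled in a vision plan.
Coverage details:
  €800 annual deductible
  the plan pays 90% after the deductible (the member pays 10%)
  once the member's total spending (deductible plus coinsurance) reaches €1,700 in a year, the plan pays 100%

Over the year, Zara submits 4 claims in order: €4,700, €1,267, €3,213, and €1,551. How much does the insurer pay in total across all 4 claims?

Bill 1, €4,700: deductible takes €800, €3,900 remains; 10% of €3,900 = €390. Cost to member: €1,190. OOP to date €1,190. Insurer: €4,700 − €1,190 = €3,510.
Bill 2, €1,267: deductible already satisfied, so member's share is 10% × €1,267 = €126.70. Cost to member: €126.70. OOP to date €1,316.70. Insurer: €1,267 − €126.70 = €1,140.30.
Bill 3, €3,213: deductible already satisfied, so member's share is 10% × €3,213 = €321.30. Cost to member: €321.30. OOP to date €1,638. Insurer: €3,213 − €321.30 = €2,891.70.
Bill 4, €1,551: 10% coinsurance on €1,551 = €155.10. OOP would hit €1,793.10 > €1,700, so the cap limits the member to €1,700 − €1,638 = €62. Plan pays €1,551 − €62 = €1,489.
Insurer total = bills − member's total = €10,731 − €1,700 = €9,031.

€9,031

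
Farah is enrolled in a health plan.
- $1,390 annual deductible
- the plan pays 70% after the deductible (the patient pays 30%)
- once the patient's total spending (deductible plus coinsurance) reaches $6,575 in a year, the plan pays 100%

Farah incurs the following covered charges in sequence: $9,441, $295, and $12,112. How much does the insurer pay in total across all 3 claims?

Bill 1, $9,441: deductible takes $1,390, $8,051 remains; 30% of $8,051 = $2,415.30. Cost to patient: $3,805.30. OOP to date $3,805.30. Insurer: $9,441 − $3,805.30 = $5,635.70.
Bill 2, $295: deductible already satisfied, so patient's share is 30% × $295 = $88.50. Cost to patient: $88.50. OOP to date $3,893.80. Insurer: $295 − $88.50 = $206.50.
Bill 3, $12,112: deductible already satisfied, so patient's share is 30% × $12,112 = $3,633.60. Adding that to $3,893.80 gives $7,527.40, past the $6,575 cap; patient pays only $6,575 − $3,893.80 = $2,681.20. Insurer: $12,112 − $2,681.20 = $9,430.80.
Insurer total: $5,635.70 + $206.50 + $9,430.80 = $15,273.

$15,273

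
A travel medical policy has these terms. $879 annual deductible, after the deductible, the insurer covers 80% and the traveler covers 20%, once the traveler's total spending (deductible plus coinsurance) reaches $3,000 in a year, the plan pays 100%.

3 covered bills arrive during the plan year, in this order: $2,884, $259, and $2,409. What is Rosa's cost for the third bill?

Bill 1, $2,884: $879 finishes the deductible; $2,005 goes to coinsurance; 20% of $2,005 = $401. Traveler owes $1,280 (running OOP $1,280).
Bill 2, $259: deductible met; 20% of $259 = $51.80. Traveler pays $51.80; OOP now $1,331.80.
Bill 3, $2,409: deductible met; 20% of $2,409 = $481.80. Traveler owes $481.80 (running OOP $1,813.60).

$481.80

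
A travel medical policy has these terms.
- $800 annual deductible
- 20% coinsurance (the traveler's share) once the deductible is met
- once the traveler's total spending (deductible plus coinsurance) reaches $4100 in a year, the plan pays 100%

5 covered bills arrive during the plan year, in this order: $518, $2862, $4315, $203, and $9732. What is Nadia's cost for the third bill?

$863

Claim 1 ($518): all of it applies to the deductible. Traveler pays $518; OOP now $518.
Claim 2 ($2862): $282 finishes the deductible; $2580 goes to coinsurance; coinsurance $2580 × 20% = $516. Traveler pays $798; OOP now $1316.
Claim 3 ($4315): deductible met; 20% of $4315 = $863. Traveler pays $863; OOP now $2179.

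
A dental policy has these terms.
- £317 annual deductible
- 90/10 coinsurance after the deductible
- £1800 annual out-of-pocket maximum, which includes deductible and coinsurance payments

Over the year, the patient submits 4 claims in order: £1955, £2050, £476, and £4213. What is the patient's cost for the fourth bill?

£421.30

#1 (£1955): deductible takes £317, £1638 remains; patient's 10% is £163.80. Patient pays £480.80; OOP now £480.80.
#2 (£2050): 10% coinsurance on £2050 = £205. Patient pays £205; OOP now £685.80.
#3 (£476): deductible met; 10% of £476 = £47.60. Patient pays £47.60; OOP now £733.40.
#4 (£4213): 10% coinsurance on £4213 = £421.30. Patient pays £421.30; OOP now £1154.70.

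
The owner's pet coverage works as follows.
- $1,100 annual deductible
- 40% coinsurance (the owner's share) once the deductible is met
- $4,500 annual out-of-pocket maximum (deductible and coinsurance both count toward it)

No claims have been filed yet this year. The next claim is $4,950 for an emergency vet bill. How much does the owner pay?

$2,640

Nothing has been paid toward the $1,100 deductible, so the first $1,100 of this charge is applied there.
The remaining $3,850 (= $4,950 − $1,100) moves to coinsurance.
Owner's 40% share of $3,850 is $1,540.
Owner responsibility before any cap: $1,100 + $1,540 = $2,640.
Cumulative spending $0 + $2,640 = $2,640 stays under the $4,500 maximum.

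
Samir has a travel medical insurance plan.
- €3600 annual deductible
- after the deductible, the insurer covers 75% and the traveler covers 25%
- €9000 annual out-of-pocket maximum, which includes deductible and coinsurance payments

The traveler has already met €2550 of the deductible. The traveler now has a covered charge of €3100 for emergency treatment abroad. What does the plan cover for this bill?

€1537.50

€2550 of the €3600 deductible is already met, leaving €1050.
The remaining €2050 (= €3100 − €1050) moves to coinsurance.
Traveler's 25% share of €2050 is €512.50.
Traveler responsibility before any cap: €1050 + €512.50 = €1562.50.
Cumulative spending €2550 + €1562.50 = €4112.50 stays under the €9000 maximum.
Insurer pays the balance: €3100 − €1562.50 = €1537.50.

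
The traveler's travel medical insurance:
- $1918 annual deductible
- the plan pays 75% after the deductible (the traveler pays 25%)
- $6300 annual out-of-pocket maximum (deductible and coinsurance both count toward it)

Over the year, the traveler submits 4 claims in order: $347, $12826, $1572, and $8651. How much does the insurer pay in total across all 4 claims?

Claim 1 — $347: all of it applies to the deductible. Cost to traveler: $347. OOP to date $347. Insurer: $347 − $347 = $0.
Claim 2 — $12826: $1571 finishes the deductible; $11255 goes to coinsurance; coinsurance $11255 × 25% = $2813.75. Cost to traveler: $4384.75. OOP to date $4731.75. Insurer: $12826 − $4384.75 = $8441.25.
Claim 3 — $1572: 25% coinsurance on $1572 = $393. Traveler owes $393 (running OOP $5124.75). Insurer: $1572 − $393 = $1179.
Claim 4 — $8651: 25% coinsurance on $8651 = $2162.75. That would push OOP to $7287.50, over the $6300 cap, so traveler pays $6300 − $5124.75 = $1175.25. Plan pays $8651 − $1175.25 = $7475.75.
Insurer total = bills − traveler's total = $23396 − $6300 = $17096.

$17096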